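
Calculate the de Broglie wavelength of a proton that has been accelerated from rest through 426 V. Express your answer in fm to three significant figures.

KE = eV = 1.602 × 10⁻¹⁹ × 426.0 = 6.825 × 10⁻¹⁷ J.
p = √(2mKE) = √(2 × 1.673 × 10⁻²⁷ × 6.825 × 10⁻¹⁷) = 4.779 × 10⁻²² kg·m/s.
λ = h/p = 6.626 × 10⁻³⁴ / 4.779 × 10⁻²² = 1.39 × 10⁻¹² m = 1390 fm.

λ = 1390 fm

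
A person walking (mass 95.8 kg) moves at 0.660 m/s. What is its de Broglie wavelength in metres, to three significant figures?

p = mv = 95.8 × 0.660 = 6.323 × 10¹ kg·m/s.
λ = h/p = 6.626 × 10⁻³⁴ / 6.323 × 10¹ = 1.05 × 10⁻³⁵ m.

λ = 1.05 × 10⁻³⁵ m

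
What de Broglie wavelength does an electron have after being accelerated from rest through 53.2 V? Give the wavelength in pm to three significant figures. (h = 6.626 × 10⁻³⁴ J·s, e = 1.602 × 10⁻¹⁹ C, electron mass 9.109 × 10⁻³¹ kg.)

λ = 168 pm

KE = eV = 1.602 × 10⁻¹⁹ × 53.20 = 8.523 × 10⁻¹⁸ J.
p = √(2mKE) = √(2 × 9.109 × 10⁻³¹ × 8.523 × 10⁻¹⁸) = 3.940 × 10⁻²⁴ kg·m/s.
λ = h/p = 6.626 × 10⁻³⁴ / 3.940 × 10⁻²⁴ = 1.68 × 10⁻¹⁰ m = 168 pm.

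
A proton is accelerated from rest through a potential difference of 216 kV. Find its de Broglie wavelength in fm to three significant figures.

λ = 61.6 fm

KE = eV = 1.602 × 10⁻¹⁹ × 2.160 × 10⁵ = 3.460 × 10⁻¹⁴ J.
p = √(2mKE) = √(2 × 1.673 × 10⁻²⁷ × 3.460 × 10⁻¹⁴) = 1.076 × 10⁻²⁰ kg·m/s.
λ = h/p = 6.626 × 10⁻³⁴ / 1.076 × 10⁻²⁰ = 6.16 × 10⁻¹⁴ m = 61.6 fm.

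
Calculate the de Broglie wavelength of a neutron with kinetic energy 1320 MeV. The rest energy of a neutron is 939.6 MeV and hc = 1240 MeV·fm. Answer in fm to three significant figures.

Total energy E = KE + m₀c² = 1320 + 939.6 = 2259.6 MeV.
(pc)² = E² − (m₀c²)² = (2259.6)² − (939.6)² = 4.223 × 10⁶ MeV², so pc = 2055 MeV.
λ = hc/(pc) = 1240 MeV·fm / 2055 MeV = 0.603 fm.

λ = 0.603 fm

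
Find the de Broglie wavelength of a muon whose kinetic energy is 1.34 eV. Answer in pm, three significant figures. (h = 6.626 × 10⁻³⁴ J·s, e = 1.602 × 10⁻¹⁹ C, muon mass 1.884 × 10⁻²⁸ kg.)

λ = 73.7 pm

KE = 1.34 eV = 2.147 × 10⁻¹⁹ J.
p = √(2mKE) = √(2 × 1.884 × 10⁻²⁸ × 2.147 × 10⁻¹⁹) = 8.994 × 10⁻²⁴ kg·m/s.
λ = h/p = 6.626 × 10⁻³⁴ / 8.994 × 10⁻²⁴ = 7.37 × 10⁻¹¹ m = 73.7 pm.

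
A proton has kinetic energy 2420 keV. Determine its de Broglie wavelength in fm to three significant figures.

KE = 2420 keV = 3.877 × 10⁻¹³ J.
p = √(2mKE) = √(2 × 1.673 × 10⁻²⁷ × 3.877 × 10⁻¹³) = 3.602 × 10⁻²⁰ kg·m/s.
λ = h/p = 6.626 × 10⁻³⁴ / 3.602 × 10⁻²⁰ = 1.84 × 10⁻¹⁴ m = 18.4 fm.

λ = 18.4 fm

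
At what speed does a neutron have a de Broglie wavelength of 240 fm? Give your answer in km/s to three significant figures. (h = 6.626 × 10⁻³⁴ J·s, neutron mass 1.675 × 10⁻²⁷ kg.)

v = 1650 km/s

p = h/λ = 6.626 × 10⁻³⁴ / 2.400 × 10⁻¹³ = 2.761 × 10⁻²¹ kg·m/s.
v = p/m = 2.761 × 10⁻²¹ / 1.675 × 10⁻²⁷ = 1.65 × 10⁶ m/s = 1650 km/s.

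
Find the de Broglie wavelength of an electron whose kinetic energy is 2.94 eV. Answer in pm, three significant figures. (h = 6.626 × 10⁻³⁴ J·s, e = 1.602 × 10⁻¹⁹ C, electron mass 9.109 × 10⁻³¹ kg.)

λ = 715 pm

KE = 2.94 eV = 4.710 × 10⁻¹⁹ J.
p = √(2mKE) = √(2 × 9.109 × 10⁻³¹ × 4.710 × 10⁻¹⁹) = 9.263 × 10⁻²⁵ kg·m/s.
λ = h/p = 6.626 × 10⁻³⁴ / 9.263 × 10⁻²⁵ = 7.15 × 10⁻¹⁰ m = 715 pm.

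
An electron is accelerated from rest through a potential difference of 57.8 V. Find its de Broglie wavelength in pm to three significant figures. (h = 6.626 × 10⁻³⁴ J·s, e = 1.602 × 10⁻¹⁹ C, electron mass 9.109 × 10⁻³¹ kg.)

KE = eV = 1.602 × 10⁻¹⁹ × 57.80 = 9.260 × 10⁻¹⁸ J.
p = √(2mKE) = √(2 × 9.109 × 10⁻³¹ × 9.260 × 10⁻¹⁸) = 4.107 × 10⁻²⁴ kg·m/s.
λ = h/p = 6.626 × 10⁻³⁴ / 4.107 × 10⁻²⁴ = 1.61 × 10⁻¹⁰ m = 161 pm.

λ = 161 pm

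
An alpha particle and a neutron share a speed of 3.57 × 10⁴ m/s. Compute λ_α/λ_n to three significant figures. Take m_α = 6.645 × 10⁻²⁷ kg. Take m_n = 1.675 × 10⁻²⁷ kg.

At fixed v, p = mv so λ = h/(mv) ∝ 1/m.
λ_α/λ_n = m_n/m_α = 1.675 × 10⁻²⁷/6.645 × 10⁻²⁷ = 0.252.

λ_α/λ_n = 0.252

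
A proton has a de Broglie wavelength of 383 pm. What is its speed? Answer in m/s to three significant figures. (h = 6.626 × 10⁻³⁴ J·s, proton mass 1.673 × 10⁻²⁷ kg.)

p = h/λ = 6.626 × 10⁻³⁴ / 3.830 × 10⁻¹⁰ = 1.730 × 10⁻²⁴ kg·m/s.
v = p/m = 1.730 × 10⁻²⁴ / 1.673 × 10⁻²⁷ = 1.03 × 10³ m/s = 1030 m/s.

v = 1030 m/s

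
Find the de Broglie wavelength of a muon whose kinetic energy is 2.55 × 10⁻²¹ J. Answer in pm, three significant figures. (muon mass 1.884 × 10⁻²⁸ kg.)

λ = 676 pm

p = √(2mKE) = √(2 × 1.884 × 10⁻²⁸ × 2.550 × 10⁻²¹) = 9.802 × 10⁻²⁵ kg·m/s.
λ = h/p = 6.626 × 10⁻³⁴ / 9.802 × 10⁻²⁵ = 6.76 × 10⁻¹⁰ m = 676 pm.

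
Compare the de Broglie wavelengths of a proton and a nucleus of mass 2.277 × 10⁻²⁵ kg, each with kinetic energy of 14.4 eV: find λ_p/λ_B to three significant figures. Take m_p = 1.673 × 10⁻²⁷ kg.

λ_p/λ_B = 11.7

At fixed KE, p = √(2mKE) so λ = h/p ∝ 1/√m.
λ_p/λ_B = √(m_B/m_p) = √(2.277 × 10⁻²⁵/1.673 × 10⁻²⁷) = √(136.1) = 11.7.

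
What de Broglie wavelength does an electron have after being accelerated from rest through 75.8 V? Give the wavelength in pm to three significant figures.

KE = eV = 1.602 × 10⁻¹⁹ × 75.80 = 1.214 × 10⁻¹⁷ J.
p = √(2mKE) = √(2 × 9.109 × 10⁻³¹ × 1.214 × 10⁻¹⁷) = 4.703 × 10⁻²⁴ kg·m/s.
λ = h/p = 6.626 × 10⁻³⁴ / 4.703 × 10⁻²⁴ = 1.41 × 10⁻¹⁰ m = 141 pm.

λ = 141 pm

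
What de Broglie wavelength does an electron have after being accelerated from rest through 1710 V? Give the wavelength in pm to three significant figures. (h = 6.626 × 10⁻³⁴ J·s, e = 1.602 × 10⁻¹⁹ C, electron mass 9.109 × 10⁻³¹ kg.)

λ = 29.7 pm

KE = eV = 1.602 × 10⁻¹⁹ × 1710 = 2.739 × 10⁻¹⁶ J.
p = √(2mKE) = √(2 × 9.109 × 10⁻³¹ × 2.739 × 10⁻¹⁶) = 2.234 × 10⁻²³ kg·m/s.
λ = h/p = 6.626 × 10⁻³⁴ / 2.234 × 10⁻²³ = 2.97 × 10⁻¹¹ m = 29.7 pm.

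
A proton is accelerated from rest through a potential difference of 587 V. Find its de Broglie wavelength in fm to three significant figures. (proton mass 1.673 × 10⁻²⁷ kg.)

λ = 1180 fm

KE = eV = 1.602 × 10⁻¹⁹ × 587.0 = 9.404 × 10⁻¹⁷ J.
p = √(2mKE) = √(2 × 1.673 × 10⁻²⁷ × 9.404 × 10⁻¹⁷) = 5.609 × 10⁻²² kg·m/s.
λ = h/p = 6.626 × 10⁻³⁴ / 5.609 × 10⁻²² = 1.18 × 10⁻¹² m = 1180 fm.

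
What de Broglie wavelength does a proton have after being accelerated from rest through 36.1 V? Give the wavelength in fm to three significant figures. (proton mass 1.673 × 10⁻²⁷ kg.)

λ = 4760 fm

KE = eV = 1.602 × 10⁻¹⁹ × 36.10 = 5.783 × 10⁻¹⁸ J.
p = √(2mKE) = √(2 × 1.673 × 10⁻²⁷ × 5.783 × 10⁻¹⁸) = 1.391 × 10⁻²² kg·m/s.
λ = h/p = 6.626 × 10⁻³⁴ / 1.391 × 10⁻²² = 4.76 × 10⁻¹² m = 4760 fm.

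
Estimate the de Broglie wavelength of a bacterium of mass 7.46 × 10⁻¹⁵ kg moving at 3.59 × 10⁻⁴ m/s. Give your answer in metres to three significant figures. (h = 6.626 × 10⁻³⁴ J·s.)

λ = 2.47 × 10⁻¹⁶ m

p = mv = 7.46 × 10⁻¹⁵ × 3.59 × 10⁻⁴ = 2.678 × 10⁻¹⁸ kg·m/s.
λ = h/p = 6.626 × 10⁻³⁴ / 2.678 × 10⁻¹⁸ = 2.47 × 10⁻¹⁶ m.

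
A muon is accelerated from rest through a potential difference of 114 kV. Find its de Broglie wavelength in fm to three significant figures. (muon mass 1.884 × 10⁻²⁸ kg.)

KE = eV = 1.602 × 10⁻¹⁹ × 1.140 × 10⁵ = 1.826 × 10⁻¹⁴ J.
p = √(2mKE) = √(2 × 1.884 × 10⁻²⁸ × 1.826 × 10⁻¹⁴) = 2.623 × 10⁻²¹ kg·m/s.
λ = h/p = 6.626 × 10⁻³⁴ / 2.623 × 10⁻²¹ = 2.53 × 10⁻¹³ m = 253 fm.

λ = 253 fm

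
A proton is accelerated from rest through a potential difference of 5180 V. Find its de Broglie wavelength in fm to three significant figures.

KE = eV = 1.602 × 10⁻¹⁹ × 5180 = 8.298 × 10⁻¹⁶ J.
p = √(2mKE) = √(2 × 1.673 × 10⁻²⁷ × 8.298 × 10⁻¹⁶) = 1.666 × 10⁻²¹ kg·m/s.
λ = h/p = 6.626 × 10⁻³⁴ / 1.666 × 10⁻²¹ = 3.98 × 10⁻¹³ m = 398 fm.

λ = 398 fm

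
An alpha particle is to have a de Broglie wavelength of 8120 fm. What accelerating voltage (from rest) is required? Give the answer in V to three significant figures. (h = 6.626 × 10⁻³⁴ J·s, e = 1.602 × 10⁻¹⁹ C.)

p = h/λ = 6.626 × 10⁻³⁴ / 8.120 × 10⁻¹² = 8.160 × 10⁻²³ kg·m/s.
KE = p²/(2m) = 5.010 × 10⁻¹⁹ J.
V = KE/2e = 5.010 × 10⁻¹⁹ / (2 × 1.602 × 10⁻¹⁹) = 1.56 V.

V = 1.56 V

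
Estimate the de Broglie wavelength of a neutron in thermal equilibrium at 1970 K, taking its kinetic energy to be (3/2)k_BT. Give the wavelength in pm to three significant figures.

λ = 56.7 pm

KE = (3/2)k_BT = 1.5 × 1.381 × 10⁻²³ × 1970 = 4.081 × 10⁻²⁰ J.
p = √(2mKE) = √(2 × 1.675 × 10⁻²⁷ × 4.081 × 10⁻²⁰) = 1.169 × 10⁻²³ kg·m/s.
λ = h/p = 5.67 × 10⁻¹¹ m = 56.7 pm.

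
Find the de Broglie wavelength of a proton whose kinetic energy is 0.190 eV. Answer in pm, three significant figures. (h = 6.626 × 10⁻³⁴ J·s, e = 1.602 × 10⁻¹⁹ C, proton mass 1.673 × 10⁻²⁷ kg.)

λ = 65.7 pm

KE = 0.190 eV = 3.044 × 10⁻²⁰ J.
p = √(2mKE) = √(2 × 1.673 × 10⁻²⁷ × 3.044 × 10⁻²⁰) = 1.009 × 10⁻²³ kg·m/s.
λ = h/p = 6.626 × 10⁻³⁴ / 1.009 × 10⁻²³ = 6.57 × 10⁻¹¹ m = 65.7 pm.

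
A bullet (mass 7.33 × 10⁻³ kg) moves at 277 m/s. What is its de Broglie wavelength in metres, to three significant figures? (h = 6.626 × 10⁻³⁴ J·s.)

λ = 3.26 × 10⁻³⁴ m

p = mv = 7.33 × 10⁻³ × 277 = 2.030 kg·m/s.
λ = h/p = 6.626 × 10⁻³⁴ / 2.030 = 3.26 × 10⁻³⁴ m.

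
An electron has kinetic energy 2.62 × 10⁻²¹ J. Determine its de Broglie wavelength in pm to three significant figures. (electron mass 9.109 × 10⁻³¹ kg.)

λ = 9590 pm

p = √(2mKE) = √(2 × 9.109 × 10⁻³¹ × 2.620 × 10⁻²¹) = 6.909 × 10⁻²⁶ kg·m/s.
λ = h/p = 6.626 × 10⁻³⁴ / 6.909 × 10⁻²⁶ = 9.59 × 10⁻⁹ m = 9590 pm.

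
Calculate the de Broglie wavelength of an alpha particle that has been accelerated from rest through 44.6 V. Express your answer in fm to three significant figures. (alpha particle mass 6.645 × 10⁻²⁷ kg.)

λ = 1520 fm

KE = 2eV = 2 × 1.602 × 10⁻¹⁹ × 44.60 = 1.429 × 10⁻¹⁷ J.
p = √(2mKE) = √(2 × 6.645 × 10⁻²⁷ × 1.429 × 10⁻¹⁷) = 4.358 × 10⁻²² kg·m/s.
λ = h/p = 6.626 × 10⁻³⁴ / 4.358 × 10⁻²² = 1.52 × 10⁻¹² m = 1520 fm.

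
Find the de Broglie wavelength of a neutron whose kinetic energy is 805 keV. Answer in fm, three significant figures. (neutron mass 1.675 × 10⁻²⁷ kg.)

λ = 31.9 fm

KE = 805 keV = 1.290 × 10⁻¹³ J.
p = √(2mKE) = √(2 × 1.675 × 10⁻²⁷ × 1.290 × 10⁻¹³) = 2.079 × 10⁻²⁰ kg·m/s.
λ = h/p = 6.626 × 10⁻³⁴ / 2.079 × 10⁻²⁰ = 3.19 × 10⁻¹⁴ m = 31.9 fm.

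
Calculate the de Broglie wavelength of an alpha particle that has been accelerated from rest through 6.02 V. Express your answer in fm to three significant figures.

λ = 4140 fm

KE = 2eV = 2 × 1.602 × 10⁻¹⁹ × 6.020 = 1.929 × 10⁻¹⁸ J.
p = √(2mKE) = √(2 × 6.645 × 10⁻²⁷ × 1.929 × 10⁻¹⁸) = 1.601 × 10⁻²² kg·m/s.
λ = h/p = 6.626 × 10⁻³⁴ / 1.601 × 10⁻²² = 4.14 × 10⁻¹² m = 4140 fm.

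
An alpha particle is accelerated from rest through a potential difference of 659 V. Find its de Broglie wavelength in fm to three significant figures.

λ = 396 fm

KE = 2eV = 2 × 1.602 × 10⁻¹⁹ × 659.0 = 2.111 × 10⁻¹⁶ J.
p = √(2mKE) = √(2 × 6.645 × 10⁻²⁷ × 2.111 × 10⁻¹⁶) = 1.675 × 10⁻²¹ kg·m/s.
λ = h/p = 6.626 × 10⁻³⁴ / 1.675 × 10⁻²¹ = 3.96 × 10⁻¹³ m = 396 fm.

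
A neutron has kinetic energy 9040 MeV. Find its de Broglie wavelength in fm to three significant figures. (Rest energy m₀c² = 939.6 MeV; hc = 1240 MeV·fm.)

Total energy E = KE + m₀c² = 9040 + 939.6 = 9979.6 MeV.
(pc)² = E² − (m₀c²)² = (9979.6)² − (939.6)² = 9.871 × 10⁷ MeV², so pc = 9935 MeV.
λ = hc/(pc) = 1240 MeV·fm / 9935 MeV = 0.125 fm.

λ = 0.125 fm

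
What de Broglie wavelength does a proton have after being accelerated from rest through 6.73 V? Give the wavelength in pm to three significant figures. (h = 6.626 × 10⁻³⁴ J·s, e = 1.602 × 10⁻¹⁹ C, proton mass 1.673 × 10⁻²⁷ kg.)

λ = 11.0 pm

KE = eV = 1.602 × 10⁻¹⁹ × 6.730 = 1.078 × 10⁻¹⁸ J.
p = √(2mKE) = √(2 × 1.673 × 10⁻²⁷ × 1.078 × 10⁻¹⁸) = 6.006 × 10⁻²³ kg·m/s.
λ = h/p = 6.626 × 10⁻³⁴ / 6.006 × 10⁻²³ = 1.10 × 10⁻¹¹ m = 11.0 pm.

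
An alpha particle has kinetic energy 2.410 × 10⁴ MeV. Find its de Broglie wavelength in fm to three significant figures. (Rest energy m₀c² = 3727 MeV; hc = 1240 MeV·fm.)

λ = 0.0450 fm

Total energy E = KE + m₀c² = 2.410 × 10⁴ + 3727 = 27827 MeV.
(pc)² = E² − (m₀c²)² = (27827)² − (3727)² = 7.605 × 10⁸ MeV², so pc = 2.758 × 10⁴ MeV.
λ = hc/(pc) = 1240 MeV·fm / 2.758 × 10⁴ MeV = 0.0450 fm.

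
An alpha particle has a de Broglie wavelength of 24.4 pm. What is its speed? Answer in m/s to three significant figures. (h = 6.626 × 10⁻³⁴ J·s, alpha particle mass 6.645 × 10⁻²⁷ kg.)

p = h/λ = 6.626 × 10⁻³⁴ / 2.440 × 10⁻¹¹ = 2.716 × 10⁻²³ kg·m/s.
v = p/m = 2.716 × 10⁻²³ / 6.645 × 10⁻²⁷ = 4.09 × 10³ m/s = 4090 m/s.

v = 4090 m/s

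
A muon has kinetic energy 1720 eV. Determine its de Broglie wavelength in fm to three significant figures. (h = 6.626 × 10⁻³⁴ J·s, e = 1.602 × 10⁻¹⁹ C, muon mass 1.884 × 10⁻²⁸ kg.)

KE = 1720 eV = 2.755 × 10⁻¹⁶ J.
p = √(2mKE) = √(2 × 1.884 × 10⁻²⁸ × 2.755 × 10⁻¹⁶) = 3.222 × 10⁻²² kg·m/s.
λ = h/p = 6.626 × 10⁻³⁴ / 3.222 × 10⁻²² = 2.06 × 10⁻¹² m = 2060 fm.

λ = 2060 fm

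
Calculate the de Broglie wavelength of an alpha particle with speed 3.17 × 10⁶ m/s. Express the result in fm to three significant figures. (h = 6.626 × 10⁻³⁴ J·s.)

p = mv = 6.645 × 10⁻²⁷ × 3.17 × 10⁶ = 2.106 × 10⁻²⁰ kg·m/s.
λ = h/p = 6.626 × 10⁻³⁴ / 2.106 × 10⁻²⁰ = 3.15 × 10⁻¹⁴ m = 31.5 fm.

λ = 31.5 fm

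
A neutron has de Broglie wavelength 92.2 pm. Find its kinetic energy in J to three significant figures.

p = h/λ = 6.626 × 10⁻³⁴ / 9.220 × 10⁻¹¹ = 7.187 × 10⁻²⁴ kg·m/s.
KE = p²/(2m) = (7.187 × 10⁻²⁴)² / (2 × 1.675 × 10⁻²⁷) = 1.542 × 10⁻²⁰ J = 1.54 × 10⁻²⁰ J.

KE = 1.54 × 10⁻²⁰ J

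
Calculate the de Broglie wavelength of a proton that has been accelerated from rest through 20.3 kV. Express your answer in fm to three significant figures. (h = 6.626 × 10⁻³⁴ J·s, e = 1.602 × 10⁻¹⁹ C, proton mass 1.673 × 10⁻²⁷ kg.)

λ = 201 fm

KE = eV = 1.602 × 10⁻¹⁹ × 2.030 × 10⁴ = 3.252 × 10⁻¹⁵ J.
p = √(2mKE) = √(2 × 1.673 × 10⁻²⁷ × 3.252 × 10⁻¹⁵) = 3.299 × 10⁻²¹ kg·m/s.
λ = h/p = 6.626 × 10⁻³⁴ / 3.299 × 10⁻²¹ = 2.01 × 10⁻¹³ m = 201 fm.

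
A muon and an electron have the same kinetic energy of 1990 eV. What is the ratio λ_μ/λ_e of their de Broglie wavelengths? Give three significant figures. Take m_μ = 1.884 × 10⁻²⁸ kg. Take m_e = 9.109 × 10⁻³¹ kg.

λ_μ/λ_e = 0.0695

At fixed KE, p = √(2mKE) so λ = h/p ∝ 1/√m.
λ_μ/λ_e = √(m_e/m_μ) = √(9.109 × 10⁻³¹/1.884 × 10⁻²⁸) = √(4.835 × 10⁻³) = 0.0695.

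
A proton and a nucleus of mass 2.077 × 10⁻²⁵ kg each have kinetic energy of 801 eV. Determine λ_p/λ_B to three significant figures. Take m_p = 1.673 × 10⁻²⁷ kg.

λ_p/λ_B = 11.1

At fixed KE, p = √(2mKE) so λ = h/p ∝ 1/√m.
λ_p/λ_B = √(m_B/m_p) = √(2.077 × 10⁻²⁵/1.673 × 10⁻²⁷) = √(124.1) = 11.1.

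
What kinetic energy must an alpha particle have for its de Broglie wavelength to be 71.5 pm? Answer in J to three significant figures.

p = h/λ = 6.626 × 10⁻³⁴ / 7.150 × 10⁻¹¹ = 9.267 × 10⁻²⁴ kg·m/s.
KE = p²/(2m) = (9.267 × 10⁻²⁴)² / (2 × 6.645 × 10⁻²⁷) = 6.462 × 10⁻²¹ J = 6.46 × 10⁻²¹ J.

KE = 6.46 × 10⁻²¹ J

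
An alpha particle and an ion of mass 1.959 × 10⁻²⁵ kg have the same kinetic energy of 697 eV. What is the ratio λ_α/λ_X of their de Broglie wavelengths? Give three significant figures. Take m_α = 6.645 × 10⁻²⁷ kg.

λ_α/λ_X = 5.43

At fixed KE, p = √(2mKE) so λ = h/p ∝ 1/√m.
λ_α/λ_X = √(m_X/m_α) = √(1.959 × 10⁻²⁵/6.645 × 10⁻²⁷) = √(29.48) = 5.43.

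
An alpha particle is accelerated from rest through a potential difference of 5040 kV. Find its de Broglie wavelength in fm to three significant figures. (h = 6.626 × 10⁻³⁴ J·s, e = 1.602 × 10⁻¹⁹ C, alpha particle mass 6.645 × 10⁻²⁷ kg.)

KE = 2eV = 2 × 1.602 × 10⁻¹⁹ × 5.040 × 10⁶ = 1.615 × 10⁻¹² J.
p = √(2mKE) = √(2 × 6.645 × 10⁻²⁷ × 1.615 × 10⁻¹²) = 1.465 × 10⁻¹⁹ kg·m/s.
λ = h/p = 6.626 × 10⁻³⁴ / 1.465 × 10⁻¹⁹ = 4.52 × 10⁻¹⁵ m = 4.52 fm.

λ = 4.52 fm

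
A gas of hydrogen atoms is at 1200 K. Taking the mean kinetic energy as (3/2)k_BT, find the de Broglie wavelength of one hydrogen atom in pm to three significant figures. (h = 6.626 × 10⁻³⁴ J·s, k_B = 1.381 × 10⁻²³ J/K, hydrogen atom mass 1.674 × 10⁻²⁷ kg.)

KE = (3/2)k_BT = 1.5 × 1.381 × 10⁻²³ × 1200 = 2.486 × 10⁻²⁰ J.
p = √(2mKE) = √(2 × 1.674 × 10⁻²⁷ × 2.486 × 10⁻²⁰) = 9.123 × 10⁻²⁴ kg·m/s.
λ = h/p = 7.26 × 10⁻¹¹ m = 72.6 pm.

λ = 72.6 pm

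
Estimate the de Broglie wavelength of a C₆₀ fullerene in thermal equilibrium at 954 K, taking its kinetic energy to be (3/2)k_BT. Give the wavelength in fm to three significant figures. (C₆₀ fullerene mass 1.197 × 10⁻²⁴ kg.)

KE = (3/2)k_BT = 1.5 × 1.381 × 10⁻²³ × 954 = 1.976 × 10⁻²⁰ J.
p = √(2mKE) = √(2 × 1.197 × 10⁻²⁴ × 1.976 × 10⁻²⁰) = 2.175 × 10⁻²² kg·m/s.
λ = h/p = 3.05 × 10⁻¹² m = 3050 fm.

λ = 3050 fm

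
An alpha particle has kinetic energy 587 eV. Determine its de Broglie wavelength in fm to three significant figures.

λ = 593 fm

KE = 587 eV = 9.404 × 10⁻¹⁷ J.
p = √(2mKE) = √(2 × 6.645 × 10⁻²⁷ × 9.404 × 10⁻¹⁷) = 1.118 × 10⁻²¹ kg·m/s.
λ = h/p = 6.626 × 10⁻³⁴ / 1.118 × 10⁻²¹ = 5.93 × 10⁻¹³ m = 593 fm.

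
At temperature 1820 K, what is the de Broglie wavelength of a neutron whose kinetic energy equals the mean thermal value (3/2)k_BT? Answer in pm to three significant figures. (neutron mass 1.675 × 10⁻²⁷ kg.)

λ = 59.0 pm

KE = (3/2)k_BT = 1.5 × 1.381 × 10⁻²³ × 1820 = 3.770 × 10⁻²⁰ J.
p = √(2mKE) = √(2 × 1.675 × 10⁻²⁷ × 3.770 × 10⁻²⁰) = 1.124 × 10⁻²³ kg·m/s.
λ = h/p = 5.90 × 10⁻¹¹ m = 59.0 pm.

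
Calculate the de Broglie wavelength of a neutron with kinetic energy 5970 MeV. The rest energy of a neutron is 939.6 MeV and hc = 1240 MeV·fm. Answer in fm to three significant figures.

λ = 0.181 fm

Total energy E = KE + m₀c² = 5970 + 939.6 = 6909.6 MeV.
(pc)² = E² − (m₀c²)² = (6909.6)² − (939.6)² = 4.686 × 10⁷ MeV², so pc = 6845 MeV.
λ = hc/(pc) = 1240 MeV·fm / 6845 MeV = 0.181 fm.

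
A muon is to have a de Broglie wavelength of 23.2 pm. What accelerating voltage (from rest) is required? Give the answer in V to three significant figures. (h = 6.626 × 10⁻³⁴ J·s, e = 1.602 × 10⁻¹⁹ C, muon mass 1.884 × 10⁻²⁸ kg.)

V = 13.5 V

p = h/λ = 6.626 × 10⁻³⁴ / 2.320 × 10⁻¹¹ = 2.856 × 10⁻²³ kg·m/s.
KE = p²/(2m) = 2.165 × 10⁻¹⁸ J.
V = KE/e = 2.165 × 10⁻¹⁸ / (1.602 × 10⁻¹⁹) = 13.5 V.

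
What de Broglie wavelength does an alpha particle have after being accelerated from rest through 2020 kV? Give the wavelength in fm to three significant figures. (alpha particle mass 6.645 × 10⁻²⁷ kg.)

KE = 2eV = 2 × 1.602 × 10⁻¹⁹ × 2.020 × 10⁶ = 6.472 × 10⁻¹³ J.
p = √(2mKE) = √(2 × 6.645 × 10⁻²⁷ × 6.472 × 10⁻¹³) = 9.274 × 10⁻²⁰ kg·m/s.
λ = h/p = 6.626 × 10⁻³⁴ / 9.274 × 10⁻²⁰ = 7.14 × 10⁻¹⁵ m = 7.14 fm.

λ = 7.14 fm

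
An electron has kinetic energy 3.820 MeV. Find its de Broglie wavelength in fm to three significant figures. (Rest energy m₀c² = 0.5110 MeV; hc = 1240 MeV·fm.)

λ = 288 fm

Total energy E = KE + m₀c² = 3.820 + 0.5110 = 4.3310 MeV.
(pc)² = E² − (m₀c²)² = (4.3310)² − (0.5110)² = 18.50 MeV², so pc = 4.301 MeV.
λ = hc/(pc) = 1240 MeV·fm / 4.301 MeV = 288 fm.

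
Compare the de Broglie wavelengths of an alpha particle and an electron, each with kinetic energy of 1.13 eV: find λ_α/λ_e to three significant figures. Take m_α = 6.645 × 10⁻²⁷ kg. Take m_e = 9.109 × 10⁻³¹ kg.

At fixed KE, p = √(2mKE) so λ = h/p ∝ 1/√m.
λ_α/λ_e = √(m_e/m_α) = √(9.109 × 10⁻³¹/6.645 × 10⁻²⁷) = √(1.371 × 10⁻⁴) = 0.0117.

λ_α/λ_e = 0.0117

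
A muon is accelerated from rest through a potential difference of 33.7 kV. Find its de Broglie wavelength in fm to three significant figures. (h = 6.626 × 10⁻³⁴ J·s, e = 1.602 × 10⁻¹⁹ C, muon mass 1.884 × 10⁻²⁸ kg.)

λ = 465 fm

KE = eV = 1.602 × 10⁻¹⁹ × 3.370 × 10⁴ = 5.399 × 10⁻¹⁵ J.
p = √(2mKE) = √(2 × 1.884 × 10⁻²⁸ × 5.399 × 10⁻¹⁵) = 1.426 × 10⁻²¹ kg·m/s.
λ = h/p = 6.626 × 10⁻³⁴ / 1.426 × 10⁻²¹ = 4.65 × 10⁻¹³ m = 465 fm.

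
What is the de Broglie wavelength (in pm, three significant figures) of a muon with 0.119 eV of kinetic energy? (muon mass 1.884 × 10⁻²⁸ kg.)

λ = 247 pm

KE = 0.119 eV = 1.906 × 10⁻²⁰ J.
p = √(2mKE) = √(2 × 1.884 × 10⁻²⁸ × 1.906 × 10⁻²⁰) = 2.680 × 10⁻²⁴ kg·m/s.
λ = h/p = 6.626 × 10⁻³⁴ / 2.680 × 10⁻²⁴ = 2.47 × 10⁻¹⁰ m = 247 pm.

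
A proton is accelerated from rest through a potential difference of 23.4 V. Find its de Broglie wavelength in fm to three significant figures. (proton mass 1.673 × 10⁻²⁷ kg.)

KE = eV = 1.602 × 10⁻¹⁹ × 23.40 = 3.749 × 10⁻¹⁸ J.
p = √(2mKE) = √(2 × 1.673 × 10⁻²⁷ × 3.749 × 10⁻¹⁸) = 1.120 × 10⁻²² kg·m/s.
λ = h/p = 6.626 × 10⁻³⁴ / 1.120 × 10⁻²² = 5.92 × 10⁻¹² m = 5920 fm.

λ = 5920 fm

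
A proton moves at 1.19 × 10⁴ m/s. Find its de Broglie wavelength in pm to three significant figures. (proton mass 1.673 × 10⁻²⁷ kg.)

p = mv = 1.673 × 10⁻²⁷ × 1.19 × 10⁴ = 1.991 × 10⁻²³ kg·m/s.
λ = h/p = 6.626 × 10⁻³⁴ / 1.991 × 10⁻²³ = 3.33 × 10⁻¹¹ m = 33.3 pm.

λ = 33.3 pm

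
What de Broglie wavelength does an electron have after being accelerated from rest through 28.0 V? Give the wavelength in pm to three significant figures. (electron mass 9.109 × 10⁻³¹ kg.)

KE = eV = 1.602 × 10⁻¹⁹ × 28.00 = 4.486 × 10⁻¹⁸ J.
p = √(2mKE) = √(2 × 9.109 × 10⁻³¹ × 4.486 × 10⁻¹⁸) = 2.859 × 10⁻²⁴ kg·m/s.
λ = h/p = 6.626 × 10⁻³⁴ / 2.859 × 10⁻²⁴ = 2.32 × 10⁻¹⁰ m = 232 pm.

λ = 232 pm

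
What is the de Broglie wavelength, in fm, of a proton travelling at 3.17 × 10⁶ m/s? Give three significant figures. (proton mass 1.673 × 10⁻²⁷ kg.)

p = mv = 1.673 × 10⁻²⁷ × 3.17 × 10⁶ = 5.303 × 10⁻²¹ kg·m/s.
λ = h/p = 6.626 × 10⁻³⁴ / 5.303 × 10⁻²¹ = 1.25 × 10⁻¹³ m = 125 fm.

λ = 125 fm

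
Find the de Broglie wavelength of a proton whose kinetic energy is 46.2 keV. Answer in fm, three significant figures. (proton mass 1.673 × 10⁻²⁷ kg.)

KE = 46.2 keV = 7.401 × 10⁻¹⁵ J.
p = √(2mKE) = √(2 × 1.673 × 10⁻²⁷ × 7.401 × 10⁻¹⁵) = 4.976 × 10⁻²¹ kg·m/s.
λ = h/p = 6.626 × 10⁻³⁴ / 4.976 × 10⁻²¹ = 1.33 × 10⁻¹³ m = 133 fm.

λ = 133 fm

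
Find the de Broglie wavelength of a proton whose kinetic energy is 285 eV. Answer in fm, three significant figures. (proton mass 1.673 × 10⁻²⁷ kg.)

KE = 285 eV = 4.566 × 10⁻¹⁷ J.
p = √(2mKE) = √(2 × 1.673 × 10⁻²⁷ × 4.566 × 10⁻¹⁷) = 3.909 × 10⁻²² kg·m/s.
λ = h/p = 6.626 × 10⁻³⁴ / 3.909 × 10⁻²² = 1.70 × 10⁻¹² m = 1700 fm.

λ = 1700 fm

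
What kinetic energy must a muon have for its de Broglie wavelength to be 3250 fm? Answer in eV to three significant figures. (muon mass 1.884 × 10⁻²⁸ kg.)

p = h/λ = 6.626 × 10⁻³⁴ / 3.250 × 10⁻¹² = 2.039 × 10⁻²² kg·m/s.
KE = p²/(2m) = (2.039 × 10⁻²²)² / (2 × 1.884 × 10⁻²⁸) = 1.103 × 10⁻¹⁶ J = 689 eV.

KE = 689 eV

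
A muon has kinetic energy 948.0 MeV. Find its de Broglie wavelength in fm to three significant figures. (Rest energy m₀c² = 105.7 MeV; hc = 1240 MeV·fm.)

λ = 1.18 fm

Total energy E = KE + m₀c² = 948.0 + 105.7 = 1053.7 MeV.
(pc)² = E² − (m₀c²)² = (1053.7)² − (105.7)² = 1.099 × 10⁶ MeV², so pc = 1048 MeV.
λ = hc/(pc) = 1240 MeV·fm / 1048 MeV = 1.18 fm.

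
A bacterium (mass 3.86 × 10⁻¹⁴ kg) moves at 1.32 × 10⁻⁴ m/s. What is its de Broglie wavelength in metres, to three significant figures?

λ = 1.30 × 10⁻¹⁶ m

p = mv = 3.86 × 10⁻¹⁴ × 1.32 × 10⁻⁴ = 5.095 × 10⁻¹⁸ kg·m/s.
λ = h/p = 6.626 × 10⁻³⁴ / 5.095 × 10⁻¹⁸ = 1.30 × 10⁻¹⁶ m.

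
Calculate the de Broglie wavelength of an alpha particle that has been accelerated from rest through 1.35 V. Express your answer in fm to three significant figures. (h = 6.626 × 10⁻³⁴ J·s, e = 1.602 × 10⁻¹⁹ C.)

KE = 2eV = 2 × 1.602 × 10⁻¹⁹ × 1.350 = 4.325 × 10⁻¹⁹ J.
p = √(2mKE) = √(2 × 6.645 × 10⁻²⁷ × 4.325 × 10⁻¹⁹) = 7.582 × 10⁻²³ kg·m/s.
λ = h/p = 6.626 × 10⁻³⁴ / 7.582 × 10⁻²³ = 8.74 × 10⁻¹² m = 8740 fm.

λ = 8740 fm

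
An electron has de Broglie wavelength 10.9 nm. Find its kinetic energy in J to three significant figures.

KE = 2.03 × 10⁻²¹ J

p = h/λ = 6.626 × 10⁻³⁴ / 1.090 × 10⁻⁸ = 6.079 × 10⁻²⁶ kg·m/s.
KE = p²/(2m) = (6.079 × 10⁻²⁶)² / (2 × 9.109 × 10⁻³¹) = 2.028 × 10⁻²¹ J = 2.03 × 10⁻²¹ J.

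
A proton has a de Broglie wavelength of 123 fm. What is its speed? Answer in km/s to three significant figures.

p = h/λ = 6.626 × 10⁻³⁴ / 1.230 × 10⁻¹³ = 5.387 × 10⁻²¹ kg·m/s.
v = p/m = 5.387 × 10⁻²¹ / 1.673 × 10⁻²⁷ = 3.22 × 10⁶ m/s = 3220 km/s.

v = 3220 km/s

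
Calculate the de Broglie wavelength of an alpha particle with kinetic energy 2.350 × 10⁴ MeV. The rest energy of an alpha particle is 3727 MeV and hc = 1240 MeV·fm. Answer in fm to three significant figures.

λ = 0.0460 fm

Total energy E = KE + m₀c² = 2.350 × 10⁴ + 3727 = 27227 MeV.
(pc)² = E² − (m₀c²)² = (27227)² − (3727)² = 7.274 × 10⁸ MeV², so pc = 2.697 × 10⁴ MeV.
λ = hc/(pc) = 1240 MeV·fm / 2.697 × 10⁴ MeV = 0.0460 fm.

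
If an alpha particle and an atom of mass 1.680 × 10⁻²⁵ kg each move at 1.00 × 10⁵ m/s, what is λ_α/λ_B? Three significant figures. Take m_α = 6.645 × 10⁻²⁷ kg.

λ_α/λ_B = 25.3

At fixed v, p = mv so λ = h/(mv) ∝ 1/m.
λ_α/λ_B = m_B/m_α = 1.680 × 10⁻²⁵/6.645 × 10⁻²⁷ = 25.3.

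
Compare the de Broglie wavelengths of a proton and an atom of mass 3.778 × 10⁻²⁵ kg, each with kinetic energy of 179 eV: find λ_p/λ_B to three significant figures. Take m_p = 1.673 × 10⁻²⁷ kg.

At fixed KE, p = √(2mKE) so λ = h/p ∝ 1/√m.
λ_p/λ_B = √(m_B/m_p) = √(3.778 × 10⁻²⁵/1.673 × 10⁻²⁷) = √(225.8) = 15.0.

λ_p/λ_B = 15.0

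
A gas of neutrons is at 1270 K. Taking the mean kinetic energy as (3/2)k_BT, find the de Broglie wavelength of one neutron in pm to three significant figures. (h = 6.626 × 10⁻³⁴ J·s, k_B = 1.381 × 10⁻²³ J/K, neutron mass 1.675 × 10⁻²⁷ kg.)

λ = 70.6 pm

KE = (3/2)k_BT = 1.5 × 1.381 × 10⁻²³ × 1270 = 2.631 × 10⁻²⁰ J.
p = √(2mKE) = √(2 × 1.675 × 10⁻²⁷ × 2.631 × 10⁻²⁰) = 9.388 × 10⁻²⁴ kg·m/s.
λ = h/p = 7.06 × 10⁻¹¹ m = 70.6 pm.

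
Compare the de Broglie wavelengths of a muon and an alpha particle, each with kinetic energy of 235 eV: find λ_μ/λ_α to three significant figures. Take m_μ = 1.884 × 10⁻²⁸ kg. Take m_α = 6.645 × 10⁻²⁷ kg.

At fixed KE, p = √(2mKE) so λ = h/p ∝ 1/√m.
λ_μ/λ_α = √(m_α/m_μ) = √(6.645 × 10⁻²⁷/1.884 × 10⁻²⁸) = √(35.27) = 5.94.

λ_μ/λ_α = 5.94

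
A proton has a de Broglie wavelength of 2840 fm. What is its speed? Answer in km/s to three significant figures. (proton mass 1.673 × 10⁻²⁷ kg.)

p = h/λ = 6.626 × 10⁻³⁴ / 2.840 × 10⁻¹² = 2.333 × 10⁻²² kg·m/s.
v = p/m = 2.333 × 10⁻²² / 1.673 × 10⁻²⁷ = 1.39 × 10⁵ m/s = 139 km/s.

v = 139 km/s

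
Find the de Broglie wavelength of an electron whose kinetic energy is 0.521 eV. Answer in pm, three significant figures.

KE = 0.521 eV = 8.346 × 10⁻²⁰ J.
p = √(2mKE) = √(2 × 9.109 × 10⁻³¹ × 8.346 × 10⁻²⁰) = 3.899 × 10⁻²⁵ kg·m/s.
λ = h/p = 6.626 × 10⁻³⁴ / 3.899 × 10⁻²⁵ = 1.70 × 10⁻⁹ m = 1700 pm.

λ = 1700 pm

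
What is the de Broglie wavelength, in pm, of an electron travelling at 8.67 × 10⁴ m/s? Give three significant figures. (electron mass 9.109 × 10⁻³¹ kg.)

λ = 8390 pm

p = mv = 9.109 × 10⁻³¹ × 8.67 × 10⁴ = 7.898 × 10⁻²⁶ kg·m/s.
λ = h/p = 6.626 × 10⁻³⁴ / 7.898 × 10⁻²⁶ = 8.39 × 10⁻⁹ m = 8390 pm.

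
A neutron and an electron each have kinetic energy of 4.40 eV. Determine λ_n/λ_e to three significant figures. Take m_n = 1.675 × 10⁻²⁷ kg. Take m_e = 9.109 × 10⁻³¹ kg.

λ_n/λ_e = 0.0233

At fixed KE, p = √(2mKE) so λ = h/p ∝ 1/√m.
λ_n/λ_e = √(m_e/m_n) = √(9.109 × 10⁻³¹/1.675 × 10⁻²⁷) = √(5.438 × 10⁻⁴) = 0.0233.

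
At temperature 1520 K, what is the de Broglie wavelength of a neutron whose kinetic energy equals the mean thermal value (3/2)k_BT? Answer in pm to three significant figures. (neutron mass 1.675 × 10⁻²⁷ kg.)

λ = 64.5 pm

KE = (3/2)k_BT = 1.5 × 1.381 × 10⁻²³ × 1520 = 3.149 × 10⁻²⁰ J.
p = √(2mKE) = √(2 × 1.675 × 10⁻²⁷ × 3.149 × 10⁻²⁰) = 1.027 × 10⁻²³ kg·m/s.
λ = h/p = 6.45 × 10⁻¹¹ m = 64.5 pm.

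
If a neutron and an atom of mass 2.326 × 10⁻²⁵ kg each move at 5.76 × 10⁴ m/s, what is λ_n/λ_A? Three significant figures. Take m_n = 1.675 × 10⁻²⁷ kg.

λ_n/λ_A = 139

At fixed v, p = mv so λ = h/(mv) ∝ 1/m.
λ_n/λ_A = m_A/m_n = 2.326 × 10⁻²⁵/1.675 × 10⁻²⁷ = 139.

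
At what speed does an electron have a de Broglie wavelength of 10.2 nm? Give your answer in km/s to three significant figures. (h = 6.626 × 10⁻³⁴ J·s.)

v = 71.3 km/s

p = h/λ = 6.626 × 10⁻³⁴ / 1.020 × 10⁻⁸ = 6.496 × 10⁻²⁶ kg·m/s.
v = p/m = 6.496 × 10⁻²⁶ / 9.109 × 10⁻³¹ = 7.13 × 10⁴ m/s = 71.3 km/s.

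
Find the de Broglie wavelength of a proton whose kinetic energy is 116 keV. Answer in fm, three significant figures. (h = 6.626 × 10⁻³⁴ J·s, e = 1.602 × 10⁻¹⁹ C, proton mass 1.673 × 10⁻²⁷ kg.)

λ = 84.0 fm

KE = 116 keV = 1.858 × 10⁻¹⁴ J.
p = √(2mKE) = √(2 × 1.673 × 10⁻²⁷ × 1.858 × 10⁻¹⁴) = 7.885 × 10⁻²¹ kg·m/s.
λ = h/p = 6.626 × 10⁻³⁴ / 7.885 × 10⁻²¹ = 8.40 × 10⁻¹⁴ m = 84.0 fm.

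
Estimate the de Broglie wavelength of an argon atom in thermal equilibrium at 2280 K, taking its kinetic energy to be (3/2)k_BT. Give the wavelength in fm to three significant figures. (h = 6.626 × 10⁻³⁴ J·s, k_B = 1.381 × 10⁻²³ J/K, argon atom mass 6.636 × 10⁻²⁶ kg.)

KE = (3/2)k_BT = 1.5 × 1.381 × 10⁻²³ × 2280 = 4.723 × 10⁻²⁰ J.
p = √(2mKE) = √(2 × 6.636 × 10⁻²⁶ × 4.723 × 10⁻²⁰) = 7.917 × 10⁻²³ kg·m/s.
λ = h/p = 8.37 × 10⁻¹² m = 8370 fm.

λ = 8370 fm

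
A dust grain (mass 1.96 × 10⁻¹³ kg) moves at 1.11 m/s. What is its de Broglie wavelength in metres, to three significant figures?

λ = 3.05 × 10⁻²¹ m

p = mv = 1.96 × 10⁻¹³ × 1.11 = 2.176 × 10⁻¹³ kg·m/s.
λ = h/p = 6.626 × 10⁻³⁴ / 2.176 × 10⁻¹³ = 3.05 × 10⁻²¹ m.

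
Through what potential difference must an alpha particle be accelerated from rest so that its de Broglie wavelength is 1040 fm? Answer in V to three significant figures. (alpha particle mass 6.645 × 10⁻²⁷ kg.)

V = 95.3 V

p = h/λ = 6.626 × 10⁻³⁴ / 1.040 × 10⁻¹² = 6.371 × 10⁻²² kg·m/s.
KE = p²/(2m) = 3.054 × 10⁻¹⁷ J.
V = KE/2e = 3.054 × 10⁻¹⁷ / (2 × 1.602 × 10⁻¹⁹) = 95.3 V.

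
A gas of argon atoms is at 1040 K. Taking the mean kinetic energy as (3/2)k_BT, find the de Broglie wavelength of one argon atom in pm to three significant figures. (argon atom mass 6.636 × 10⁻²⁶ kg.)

KE = (3/2)k_BT = 1.5 × 1.381 × 10⁻²³ × 1040 = 2.154 × 10⁻²⁰ J.
p = √(2mKE) = √(2 × 6.636 × 10⁻²⁶ × 2.154 × 10⁻²⁰) = 5.347 × 10⁻²³ kg·m/s.
λ = h/p = 1.24 × 10⁻¹¹ m = 12.4 pm.

λ = 12.4 pm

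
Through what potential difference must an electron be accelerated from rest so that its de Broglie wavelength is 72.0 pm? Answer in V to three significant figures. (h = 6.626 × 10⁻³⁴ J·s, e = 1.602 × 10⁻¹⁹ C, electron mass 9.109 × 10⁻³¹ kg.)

V = 290 V

p = h/λ = 6.626 × 10⁻³⁴ / 7.200 × 10⁻¹¹ = 9.203 × 10⁻²⁴ kg·m/s.
KE = p²/(2m) = 4.649 × 10⁻¹⁷ J.
V = KE/e = 4.649 × 10⁻¹⁷ / (1.602 × 10⁻¹⁹) = 290 V.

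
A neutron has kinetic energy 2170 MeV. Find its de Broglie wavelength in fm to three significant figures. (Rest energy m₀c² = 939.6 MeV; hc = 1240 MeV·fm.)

λ = 0.418 fm

Total energy E = KE + m₀c² = 2170 + 939.6 = 3109.6 MeV.
(pc)² = E² − (m₀c²)² = (3109.6)² − (939.6)² = 8.787 × 10⁶ MeV², so pc = 2964 MeV.
λ = hc/(pc) = 1240 MeV·fm / 2964 MeV = 0.418 fm.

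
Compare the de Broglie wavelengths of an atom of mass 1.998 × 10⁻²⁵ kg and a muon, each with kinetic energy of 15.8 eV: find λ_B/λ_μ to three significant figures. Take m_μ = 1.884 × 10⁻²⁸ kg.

At fixed KE, p = √(2mKE) so λ = h/p ∝ 1/√m.
λ_B/λ_μ = √(m_μ/m_B) = √(1.884 × 10⁻²⁸/1.998 × 10⁻²⁵) = √(9.429 × 10⁻⁴) = 0.0307.

λ_B/λ_μ = 0.0307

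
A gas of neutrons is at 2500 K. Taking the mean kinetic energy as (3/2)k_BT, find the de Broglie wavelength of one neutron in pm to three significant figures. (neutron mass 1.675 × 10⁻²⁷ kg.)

KE = (3/2)k_BT = 1.5 × 1.381 × 10⁻²³ × 2500 = 5.179 × 10⁻²⁰ J.
p = √(2mKE) = √(2 × 1.675 × 10⁻²⁷ × 5.179 × 10⁻²⁰) = 1.317 × 10⁻²³ kg·m/s.
λ = h/p = 5.03 × 10⁻¹¹ m = 50.3 pm.

λ = 50.3 pm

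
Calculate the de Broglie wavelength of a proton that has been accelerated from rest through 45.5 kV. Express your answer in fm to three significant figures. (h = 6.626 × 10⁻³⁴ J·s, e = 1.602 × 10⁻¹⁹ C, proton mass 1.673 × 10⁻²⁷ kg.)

λ = 134 fm

KE = eV = 1.602 × 10⁻¹⁹ × 4.550 × 10⁴ = 7.289 × 10⁻¹⁵ J.
p = √(2mKE) = √(2 × 1.673 × 10⁻²⁷ × 7.289 × 10⁻¹⁵) = 4.939 × 10⁻²¹ kg·m/s.
λ = h/p = 6.626 × 10⁻³⁴ / 4.939 × 10⁻²¹ = 1.34 × 10⁻¹³ m = 134 fm.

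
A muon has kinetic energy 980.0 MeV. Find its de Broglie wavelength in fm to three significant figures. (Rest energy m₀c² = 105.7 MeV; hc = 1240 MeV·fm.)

λ = 1.15 fm

Total energy E = KE + m₀c² = 980.0 + 105.7 = 1085.7 MeV.
(pc)² = E² − (m₀c²)² = (1085.7)² − (105.7)² = 1.168 × 10⁶ MeV², so pc = 1081 MeV.
λ = hc/(pc) = 1240 MeV·fm / 1081 MeV = 1.15 fm.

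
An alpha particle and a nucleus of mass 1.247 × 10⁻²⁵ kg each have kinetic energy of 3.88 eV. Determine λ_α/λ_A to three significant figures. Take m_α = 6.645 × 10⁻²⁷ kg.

λ_α/λ_A = 4.33

At fixed KE, p = √(2mKE) so λ = h/p ∝ 1/√m.
λ_α/λ_A = √(m_A/m_α) = √(1.247 × 10⁻²⁵/6.645 × 10⁻²⁷) = √(18.77) = 4.33.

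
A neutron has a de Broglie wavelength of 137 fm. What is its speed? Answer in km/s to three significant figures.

p = h/λ = 6.626 × 10⁻³⁴ / 1.370 × 10⁻¹³ = 4.836 × 10⁻²¹ kg·m/s.
v = p/m = 4.836 × 10⁻²¹ / 1.675 × 10⁻²⁷ = 2.89 × 10⁶ m/s = 2890 km/s.

v = 2890 km/s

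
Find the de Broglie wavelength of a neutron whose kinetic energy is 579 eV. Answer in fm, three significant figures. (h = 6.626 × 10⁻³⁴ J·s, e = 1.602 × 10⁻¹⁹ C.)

KE = 579 eV = 9.276 × 10⁻¹⁷ J.
p = √(2mKE) = √(2 × 1.675 × 10⁻²⁷ × 9.276 × 10⁻¹⁷) = 5.574 × 10⁻²² kg·m/s.
λ = h/p = 6.626 × 10⁻³⁴ / 5.574 × 10⁻²² = 1.19 × 10⁻¹² m = 1190 fm.

λ = 1190 fm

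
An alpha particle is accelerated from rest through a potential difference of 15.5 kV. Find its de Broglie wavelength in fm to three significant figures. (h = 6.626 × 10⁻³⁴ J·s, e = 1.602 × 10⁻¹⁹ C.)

λ = 81.6 fm

KE = 2eV = 2 × 1.602 × 10⁻¹⁹ × 1.550 × 10⁴ = 4.966 × 10⁻¹⁵ J.
p = √(2mKE) = √(2 × 6.645 × 10⁻²⁷ × 4.966 × 10⁻¹⁵) = 8.124 × 10⁻²¹ kg·m/s.
λ = h/p = 6.626 × 10⁻³⁴ / 8.124 × 10⁻²¹ = 8.16 × 10⁻¹⁴ m = 81.6 fm.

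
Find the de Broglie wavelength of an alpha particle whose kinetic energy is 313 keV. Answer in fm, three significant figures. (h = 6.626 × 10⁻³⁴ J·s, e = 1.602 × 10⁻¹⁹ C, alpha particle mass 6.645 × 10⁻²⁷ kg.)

KE = 313 keV = 5.014 × 10⁻¹⁴ J.
p = √(2mKE) = √(2 × 6.645 × 10⁻²⁷ × 5.014 × 10⁻¹⁴) = 2.581 × 10⁻²⁰ kg·m/s.
λ = h/p = 6.626 × 10⁻³⁴ / 2.581 × 10⁻²⁰ = 2.57 × 10⁻¹⁴ m = 25.7 fm.

λ = 25.7 fm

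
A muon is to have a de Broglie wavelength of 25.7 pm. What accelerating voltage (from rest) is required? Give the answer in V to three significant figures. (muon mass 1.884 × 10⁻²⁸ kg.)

V = 11.0 V

p = h/λ = 6.626 × 10⁻³⁴ / 2.570 × 10⁻¹¹ = 2.578 × 10⁻²³ kg·m/s.
KE = p²/(2m) = 1.764 × 10⁻¹⁸ J.
V = KE/e = 1.764 × 10⁻¹⁸ / (1.602 × 10⁻¹⁹) = 11.0 V.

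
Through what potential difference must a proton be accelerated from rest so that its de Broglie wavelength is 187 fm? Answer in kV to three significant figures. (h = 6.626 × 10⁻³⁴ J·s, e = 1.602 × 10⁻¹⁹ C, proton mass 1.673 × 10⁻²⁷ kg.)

V = 23.4 kV

p = h/λ = 6.626 × 10⁻³⁴ / 1.870 × 10⁻¹³ = 3.543 × 10⁻²¹ kg·m/s.
KE = p²/(2m) = 3.752 × 10⁻¹⁵ J.
V = KE/e = 3.752 × 10⁻¹⁵ / (1.602 × 10⁻¹⁹) = 23.4 kV.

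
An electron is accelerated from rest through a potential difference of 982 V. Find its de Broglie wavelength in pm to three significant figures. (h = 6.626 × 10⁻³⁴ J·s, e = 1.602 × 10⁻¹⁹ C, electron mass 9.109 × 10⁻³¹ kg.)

KE = eV = 1.602 × 10⁻¹⁹ × 982.0 = 1.573 × 10⁻¹⁶ J.
p = √(2mKE) = √(2 × 9.109 × 10⁻³¹ × 1.573 × 10⁻¹⁶) = 1.693 × 10⁻²³ kg·m/s.
λ = h/p = 6.626 × 10⁻³⁴ / 1.693 × 10⁻²³ = 3.91 × 10⁻¹¹ m = 39.1 pm.

λ = 39.1 pm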